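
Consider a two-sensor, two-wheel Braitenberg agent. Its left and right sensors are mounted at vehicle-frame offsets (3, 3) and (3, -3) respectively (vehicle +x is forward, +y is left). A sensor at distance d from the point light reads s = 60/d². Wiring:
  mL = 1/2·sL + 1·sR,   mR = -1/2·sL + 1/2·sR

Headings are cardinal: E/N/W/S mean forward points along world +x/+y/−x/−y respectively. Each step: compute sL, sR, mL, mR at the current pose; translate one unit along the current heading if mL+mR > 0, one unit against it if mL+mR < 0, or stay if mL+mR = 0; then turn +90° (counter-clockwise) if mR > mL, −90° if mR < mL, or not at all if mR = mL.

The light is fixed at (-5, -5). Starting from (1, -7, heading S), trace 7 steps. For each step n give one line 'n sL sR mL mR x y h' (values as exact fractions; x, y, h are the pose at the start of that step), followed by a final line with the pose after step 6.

0 30/53 30/17 1845/901 540/901 1 -7 S
1 4/3 20/3 22/3 8/3 1 -8 W
2 15 15/16 135/16 -225/32 0 -8 N
3 12/13 60/89 1314/1157 -144/1157 0 -7 E
4 30/53 30/17 1845/901 540/901 1 -7 S
5 4/3 20/3 22/3 8/3 1 -8 W
6 15 15/16 135/16 -225/32 0 -8 N
final 0 -7 E

n=0: pose=(1,-7,S); sL=30/53, sR=30/17; mL=1845/901, mR=540/901; mL+mR=45/17 → advance +1; mR−mL=-1305/901 → turn -1·90°
n=1: pose=(1,-8,W); sL=4/3, sR=20/3; mL=22/3, mR=8/3; mL+mR=10 → advance +1; mR−mL=-14/3 → turn -1·90°
n=2: pose=(0,-8,N); sL=15, sR=15/16; mL=135/16, mR=-225/32; mL+mR=45/32 → advance +1; mR−mL=-495/32 → turn -1·90°
n=3: pose=(0,-7,E); sL=12/13, sR=60/89; mL=1314/1157, mR=-144/1157; mL+mR=90/89 → advance +1; mR−mL=-1458/1157 → turn -1·90°
n=4: pose=(1,-7,S); sL=30/53, sR=30/17; mL=1845/901, mR=540/901; mL+mR=45/17 → advance +1; mR−mL=-1305/901 → turn -1·90°
n=5: pose=(1,-8,W); sL=4/3, sR=20/3; mL=22/3, mR=8/3; mL+mR=10 → advance +1; mR−mL=-14/3 → turn -1·90°
n=6: pose=(0,-8,N); sL=15, sR=15/16; mL=135/16, mR=-225/32; mL+mR=45/32 → advance +1; mR−mL=-495/32 → turn -1·90°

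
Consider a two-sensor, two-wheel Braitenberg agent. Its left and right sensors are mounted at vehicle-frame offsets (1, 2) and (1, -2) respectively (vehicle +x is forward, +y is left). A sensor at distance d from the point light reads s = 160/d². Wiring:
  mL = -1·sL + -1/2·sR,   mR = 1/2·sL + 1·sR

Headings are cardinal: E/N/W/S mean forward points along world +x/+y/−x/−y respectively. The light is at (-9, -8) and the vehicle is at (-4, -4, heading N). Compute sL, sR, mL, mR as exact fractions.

80/17 80/37 -3640/629 2840/629

left sensor world pos  = (-6, -3); dL² = 34
right sensor world pos = (-2, -3); dR² = 74
sL = 160/34 = 80/17
sR = 160/74 = 80/37
mL = -1·sL + -1/2·sR = -3640/629
mR = 1/2·sL + 1·sR = 2840/629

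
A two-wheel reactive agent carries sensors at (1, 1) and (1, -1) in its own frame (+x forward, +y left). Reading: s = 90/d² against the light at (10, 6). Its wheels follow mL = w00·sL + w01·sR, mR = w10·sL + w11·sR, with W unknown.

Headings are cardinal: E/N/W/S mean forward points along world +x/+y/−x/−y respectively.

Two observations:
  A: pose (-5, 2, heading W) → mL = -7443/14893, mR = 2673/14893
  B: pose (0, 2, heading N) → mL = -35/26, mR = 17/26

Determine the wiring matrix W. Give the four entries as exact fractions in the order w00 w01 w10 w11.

obs A: pose=(-5,2,W) → sL=90/281, sR=18/53, mL=-7443/14893, mR=2673/14893
obs B: pose=(0,2,N) → sL=9/13, sR=1, mL=-35/26, mR=17/26
sensor matrix S = [[90/281, 18/53], [9/13, 1]]; det S = 16488/193609
solve [mL_A; mL_B] = S·[w00; w01] and [mR_A; mR_B] = S·[w10; w11]:
  w00 = -1/2, w01 = -1, w10 = -1/2, w11 = 1

-1/2 -1 -1/2 1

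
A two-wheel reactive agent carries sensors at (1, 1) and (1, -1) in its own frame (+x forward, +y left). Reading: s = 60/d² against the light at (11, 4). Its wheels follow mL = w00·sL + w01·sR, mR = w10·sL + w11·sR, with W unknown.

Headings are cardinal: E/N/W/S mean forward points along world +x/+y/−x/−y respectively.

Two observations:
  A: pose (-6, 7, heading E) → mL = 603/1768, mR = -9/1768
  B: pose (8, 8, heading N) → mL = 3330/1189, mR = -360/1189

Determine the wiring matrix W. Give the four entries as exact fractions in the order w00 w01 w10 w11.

obs A: pose=(-6,7,E) → sL=15/68, sR=3/13, mL=603/1768, mR=-9/1768
obs B: pose=(8,8,N) → sL=60/41, sR=60/29, mL=3330/1189, mR=-360/1189
sensor matrix S = [[15/68, 3/13], [60/41, 60/29]]; det S = 31185/262769
solve [mL_A; mL_B] = S·[w00; w01] and [mR_A; mR_B] = S·[w10; w11]:
  w00 = 1/2, w01 = 1, w10 = 1/2, w11 = -1/2

1/2 1 1/2 -1/2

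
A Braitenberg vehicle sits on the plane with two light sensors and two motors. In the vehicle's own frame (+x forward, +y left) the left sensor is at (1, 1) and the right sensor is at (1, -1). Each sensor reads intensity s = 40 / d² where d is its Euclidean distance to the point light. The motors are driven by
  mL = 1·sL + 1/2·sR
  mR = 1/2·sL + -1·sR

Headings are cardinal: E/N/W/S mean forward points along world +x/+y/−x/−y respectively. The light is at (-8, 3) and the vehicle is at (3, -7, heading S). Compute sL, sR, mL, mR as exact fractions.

8/53 40/221 2828/11713 -1236/11713

left sensor world pos  = (4, -8); dL² = 265
right sensor world pos = (2, -8); dR² = 221
sL = 40/265 = 8/53
sR = 40/221 = 40/221
mL = 1·sL + 1/2·sR = 2828/11713
mR = 1/2·sL + -1·sR = -1236/11713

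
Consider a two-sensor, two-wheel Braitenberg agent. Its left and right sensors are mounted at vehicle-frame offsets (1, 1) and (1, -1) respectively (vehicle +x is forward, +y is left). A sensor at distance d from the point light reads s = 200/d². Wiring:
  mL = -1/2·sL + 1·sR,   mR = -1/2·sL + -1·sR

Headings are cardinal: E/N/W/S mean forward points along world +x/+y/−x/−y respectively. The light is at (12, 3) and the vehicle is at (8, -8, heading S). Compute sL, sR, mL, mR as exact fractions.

left sensor world pos  = (9, -9); dL² = 153
right sensor world pos = (7, -9); dR² = 169
sL = 200/153 = 200/153
sR = 200/169 = 200/169
mL = -1/2·sL + 1·sR = 13700/25857
mR = -1/2·sL + -1·sR = -47500/25857

200/153 200/169 13700/25857 -47500/25857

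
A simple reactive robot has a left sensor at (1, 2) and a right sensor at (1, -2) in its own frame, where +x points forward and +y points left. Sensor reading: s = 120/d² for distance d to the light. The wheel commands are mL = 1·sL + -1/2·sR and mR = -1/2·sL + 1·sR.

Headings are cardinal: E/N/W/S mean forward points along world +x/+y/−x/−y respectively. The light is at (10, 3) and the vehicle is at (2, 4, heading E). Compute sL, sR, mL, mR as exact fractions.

left sensor world pos  = (3, 6); dL² = 58
right sensor world pos = (3, 2); dR² = 50
sL = 120/58 = 60/29
sR = 120/50 = 12/5
mL = 1·sL + -1/2·sR = 126/145
mR = -1/2·sL + 1·sR = 198/145

60/29 12/5 126/145 198/145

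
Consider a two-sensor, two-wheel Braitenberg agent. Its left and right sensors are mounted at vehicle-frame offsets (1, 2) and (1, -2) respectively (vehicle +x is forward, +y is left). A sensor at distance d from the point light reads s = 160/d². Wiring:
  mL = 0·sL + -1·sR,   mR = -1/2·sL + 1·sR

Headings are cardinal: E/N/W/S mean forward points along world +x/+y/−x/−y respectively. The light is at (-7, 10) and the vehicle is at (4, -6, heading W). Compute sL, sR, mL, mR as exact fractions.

left sensor world pos  = (3, -8); dL² = 424
right sensor world pos = (3, -4); dR² = 296
sL = 160/424 = 20/53
sR = 160/296 = 20/37
mL = 0·sL + -1·sR = -20/37
mR = -1/2·sL + 1·sR = 690/1961

20/53 20/37 -20/37 690/1961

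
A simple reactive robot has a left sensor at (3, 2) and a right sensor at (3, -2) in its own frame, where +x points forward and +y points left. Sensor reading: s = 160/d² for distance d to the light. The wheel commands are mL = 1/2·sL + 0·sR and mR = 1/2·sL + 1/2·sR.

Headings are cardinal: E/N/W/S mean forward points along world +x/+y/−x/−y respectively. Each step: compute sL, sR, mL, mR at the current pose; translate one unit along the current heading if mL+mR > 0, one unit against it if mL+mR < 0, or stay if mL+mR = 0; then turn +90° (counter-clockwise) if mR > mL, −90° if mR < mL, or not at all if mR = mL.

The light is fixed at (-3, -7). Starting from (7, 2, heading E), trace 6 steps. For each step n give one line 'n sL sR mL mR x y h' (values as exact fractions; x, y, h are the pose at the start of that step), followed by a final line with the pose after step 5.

0 16/29 80/109 8/29 2032/3161 7 2 E
1 32/45 160/313 16/45 8608/14085 8 2 N
2 5/4 10/13 5/8 105/104 8 3 W
3 160/193 160/113 80/193 24480/21809 7 3 S
4 16/29 80/109 8/29 2032/3161 7 2 E
5 32/45 160/313 16/45 8608/14085 8 2 N
final 8 3 W

n=0: pose=(7,2,E); sL=16/29, sR=80/109; mL=8/29, mR=2032/3161; mL+mR=2904/3161 → advance +1; mR−mL=40/109 → turn +1·90°
n=1: pose=(8,2,N); sL=32/45, sR=160/313; mL=16/45, mR=8608/14085; mL+mR=13616/14085 → advance +1; mR−mL=80/313 → turn +1·90°
n=2: pose=(8,3,W); sL=5/4, sR=10/13; mL=5/8, mR=105/104; mL+mR=85/52 → advance +1; mR−mL=5/13 → turn +1·90°
n=3: pose=(7,3,S); sL=160/193, sR=160/113; mL=80/193, mR=24480/21809; mL+mR=33520/21809 → advance +1; mR−mL=80/113 → turn +1·90°
n=4: pose=(7,2,E); sL=16/29, sR=80/109; mL=8/29, mR=2032/3161; mL+mR=2904/3161 → advance +1; mR−mL=40/109 → turn +1·90°
n=5: pose=(8,2,N); sL=32/45, sR=160/313; mL=16/45, mR=8608/14085; mL+mR=13616/14085 → advance +1; mR−mL=80/313 → turn +1·90°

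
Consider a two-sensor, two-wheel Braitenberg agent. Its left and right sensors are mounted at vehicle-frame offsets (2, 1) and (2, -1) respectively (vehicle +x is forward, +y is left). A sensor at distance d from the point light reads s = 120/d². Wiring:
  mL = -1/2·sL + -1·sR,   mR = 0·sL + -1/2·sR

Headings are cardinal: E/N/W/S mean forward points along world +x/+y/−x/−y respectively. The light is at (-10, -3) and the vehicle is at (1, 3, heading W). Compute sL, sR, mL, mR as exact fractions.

left sensor world pos  = (-1, 2); dL² = 106
right sensor world pos = (-1, 4); dR² = 130
sL = 120/106 = 60/53
sR = 120/130 = 12/13
mL = -1/2·sL + -1·sR = -1026/689
mR = 0·sL + -1/2·sR = -6/13

60/53 12/13 -1026/689 -6/13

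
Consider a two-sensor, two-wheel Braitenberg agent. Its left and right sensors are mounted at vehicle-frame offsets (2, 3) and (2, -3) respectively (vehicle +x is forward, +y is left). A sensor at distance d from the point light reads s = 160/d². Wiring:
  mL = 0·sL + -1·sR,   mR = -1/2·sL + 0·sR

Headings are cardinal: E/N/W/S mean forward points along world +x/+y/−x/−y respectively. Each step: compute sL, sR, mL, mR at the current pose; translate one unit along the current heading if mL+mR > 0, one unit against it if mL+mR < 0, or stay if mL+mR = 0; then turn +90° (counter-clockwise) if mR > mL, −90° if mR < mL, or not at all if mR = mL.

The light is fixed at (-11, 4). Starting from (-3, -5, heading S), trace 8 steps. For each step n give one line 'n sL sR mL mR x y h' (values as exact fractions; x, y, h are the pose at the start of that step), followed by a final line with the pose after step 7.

0 80/121 80/73 -80/73 -40/121 -3 -5 S
1 32/25 160/221 -160/221 -16/25 -3 -4 E
2 40/13 20/17 -20/17 -20/13 -4 -4 N
3 160/117 32/45 -32/45 -80/117 -4 -5 E
4 80/29 16/13 -16/13 -40/29 -5 -5 N
5 160/113 160/233 -160/233 -80/113 -5 -6 E
6 10/13 40/37 -40/37 -5/13 -6 -6 S
7 32/17 160/193 -160/193 -16/17 -6 -5 E
final -7 -5 S

n=0: pose=(-3,-5,S); sL=80/121, sR=80/73; mL=-80/73, mR=-40/121; mL+mR=-12600/8833 → advance -1; mR−mL=6760/8833 → turn +1·90°
n=1: pose=(-3,-4,E); sL=32/25, sR=160/221; mL=-160/221, mR=-16/25; mL+mR=-7536/5525 → advance -1; mR−mL=464/5525 → turn +1·90°
n=2: pose=(-4,-4,N); sL=40/13, sR=20/17; mL=-20/17, mR=-20/13; mL+mR=-600/221 → advance -1; mR−mL=-80/221 → turn -1·90°
n=3: pose=(-4,-5,E); sL=160/117, sR=32/45; mL=-32/45, mR=-80/117; mL+mR=-272/195 → advance -1; mR−mL=16/585 → turn +1·90°
n=4: pose=(-5,-5,N); sL=80/29, sR=16/13; mL=-16/13, mR=-40/29; mL+mR=-984/377 → advance -1; mR−mL=-56/377 → turn -1·90°
n=5: pose=(-5,-6,E); sL=160/113, sR=160/233; mL=-160/233, mR=-80/113; mL+mR=-36720/26329 → advance -1; mR−mL=-560/26329 → turn -1·90°
n=6: pose=(-6,-6,S); sL=10/13, sR=40/37; mL=-40/37, mR=-5/13; mL+mR=-705/481 → advance -1; mR−mL=335/481 → turn +1·90°
n=7: pose=(-6,-5,E); sL=32/17, sR=160/193; mL=-160/193, mR=-16/17; mL+mR=-5808/3281 → advance -1; mR−mL=-368/3281 → turn -1·90°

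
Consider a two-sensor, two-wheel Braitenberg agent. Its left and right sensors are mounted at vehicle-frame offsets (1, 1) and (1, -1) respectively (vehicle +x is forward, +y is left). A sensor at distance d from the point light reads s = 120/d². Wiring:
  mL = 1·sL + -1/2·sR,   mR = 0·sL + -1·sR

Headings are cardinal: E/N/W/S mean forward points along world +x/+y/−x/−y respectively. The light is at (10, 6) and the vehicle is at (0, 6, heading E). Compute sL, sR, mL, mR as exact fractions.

60/41 60/41 30/41 -60/41

left sensor world pos  = (1, 7); dL² = 82
right sensor world pos = (1, 5); dR² = 82
sL = 120/82 = 60/41
sR = 120/82 = 60/41
mL = 1·sL + -1/2·sR = 30/41
mR = 0·sL + -1·sR = -60/41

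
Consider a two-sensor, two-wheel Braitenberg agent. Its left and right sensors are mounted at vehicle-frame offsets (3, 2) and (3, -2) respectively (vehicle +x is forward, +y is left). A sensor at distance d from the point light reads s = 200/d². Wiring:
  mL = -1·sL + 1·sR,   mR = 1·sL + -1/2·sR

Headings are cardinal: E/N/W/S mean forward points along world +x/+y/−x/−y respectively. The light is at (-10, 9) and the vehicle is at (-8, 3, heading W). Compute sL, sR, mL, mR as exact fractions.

40/13 200/17 1920/221 -620/221

left sensor world pos  = (-11, 1); dL² = 65
right sensor world pos = (-11, 5); dR² = 17
sL = 200/65 = 40/13
sR = 200/17 = 200/17
mL = -1·sL + 1·sR = 1920/221
mR = 1·sL + -1/2·sR = -620/221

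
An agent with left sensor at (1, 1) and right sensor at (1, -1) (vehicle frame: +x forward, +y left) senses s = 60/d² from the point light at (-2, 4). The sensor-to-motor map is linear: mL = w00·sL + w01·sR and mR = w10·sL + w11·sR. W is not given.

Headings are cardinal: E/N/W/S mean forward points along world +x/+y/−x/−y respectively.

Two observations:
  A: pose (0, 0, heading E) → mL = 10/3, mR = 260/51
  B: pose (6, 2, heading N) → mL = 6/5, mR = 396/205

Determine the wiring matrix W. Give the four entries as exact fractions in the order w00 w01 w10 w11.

1 0 1 1

obs A: pose=(0,0,E) → sL=10/3, sR=30/17, mL=10/3, mR=260/51
obs B: pose=(6,2,N) → sL=6/5, sR=30/41, mL=6/5, mR=396/205
sensor matrix S = [[10/3, 30/17], [6/5, 30/41]]; det S = 224/697
solve [mL_A; mL_B] = S·[w00; w01] and [mR_A; mR_B] = S·[w10; w11]:
  w00 = 1, w01 = 0, w10 = 1, w11 = 1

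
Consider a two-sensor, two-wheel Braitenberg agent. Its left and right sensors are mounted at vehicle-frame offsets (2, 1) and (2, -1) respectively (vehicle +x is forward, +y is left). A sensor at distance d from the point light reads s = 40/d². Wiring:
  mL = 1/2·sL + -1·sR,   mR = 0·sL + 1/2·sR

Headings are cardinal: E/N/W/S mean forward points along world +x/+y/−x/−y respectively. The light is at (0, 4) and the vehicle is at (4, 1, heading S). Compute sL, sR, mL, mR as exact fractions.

4/5 20/17 -66/85 10/17

left sensor world pos  = (5, -1); dL² = 50
right sensor world pos = (3, -1); dR² = 34
sL = 40/50 = 4/5
sR = 40/34 = 20/17
mL = 1/2·sL + -1·sR = -66/85
mR = 0·sL + 1/2·sR = 10/17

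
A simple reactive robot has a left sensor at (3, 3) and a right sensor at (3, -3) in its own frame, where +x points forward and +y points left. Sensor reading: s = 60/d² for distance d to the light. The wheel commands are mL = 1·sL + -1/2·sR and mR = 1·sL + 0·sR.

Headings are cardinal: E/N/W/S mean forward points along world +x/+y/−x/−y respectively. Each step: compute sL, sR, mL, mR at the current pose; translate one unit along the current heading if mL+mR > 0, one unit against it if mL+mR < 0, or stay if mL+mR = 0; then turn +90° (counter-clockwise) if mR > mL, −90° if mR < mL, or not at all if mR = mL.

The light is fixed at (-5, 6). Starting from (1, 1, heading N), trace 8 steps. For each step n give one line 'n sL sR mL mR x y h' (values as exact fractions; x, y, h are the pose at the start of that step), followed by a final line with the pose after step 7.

n=0: pose=(1,1,N); sL=60/13, sR=12/17; mL=942/221, mR=60/13; mL+mR=1962/221 → advance +1; mR−mL=6/17 → turn +1·90°
n=1: pose=(1,2,W); sL=30/29, sR=6; mL=-57/29, mR=30/29; mL+mR=-27/29 → advance -1; mR−mL=3 → turn +1·90°
n=2: pose=(2,2,S); sL=60/149, sR=12/13; mL=-114/1937, mR=60/149; mL+mR=666/1937 → advance +1; mR−mL=6/13 → turn +1·90°
n=3: pose=(2,1,E); sL=15/26, sR=15/41; mL=210/533, mR=15/26; mL+mR=1035/1066 → advance +1; mR−mL=15/82 → turn +1·90°
n=4: pose=(3,1,N); sL=60/29, sR=12/25; mL=1326/725, mR=60/29; mL+mR=2826/725 → advance +1; mR−mL=6/25 → turn +1·90°
n=5: pose=(3,2,W); sL=30/37, sR=30/13; mL=-165/481, mR=30/37; mL+mR=225/481 → advance +1; mR−mL=15/13 → turn +1·90°
n=6: pose=(2,2,S); sL=60/149, sR=12/13; mL=-114/1937, mR=60/149; mL+mR=666/1937 → advance +1; mR−mL=6/13 → turn +1·90°
n=7: pose=(2,1,E); sL=15/26, sR=15/41; mL=210/533, mR=15/26; mL+mR=1035/1066 → advance +1; mR−mL=15/82 → turn +1·90°

0 60/13 12/17 942/221 60/13 1 1 N
1 30/29 6 -57/29 30/29 1 2 W
2 60/149 12/13 -114/1937 60/149 2 2 S
3 15/26 15/41 210/533 15/26 2 1 E
4 60/29 12/25 1326/725 60/29 3 1 N
5 30/37 30/13 -165/481 30/37 3 2 W
6 60/149 12/13 -114/1937 60/149 2 2 S
7 15/26 15/41 210/533 15/26 2 1 E
final 3 1 N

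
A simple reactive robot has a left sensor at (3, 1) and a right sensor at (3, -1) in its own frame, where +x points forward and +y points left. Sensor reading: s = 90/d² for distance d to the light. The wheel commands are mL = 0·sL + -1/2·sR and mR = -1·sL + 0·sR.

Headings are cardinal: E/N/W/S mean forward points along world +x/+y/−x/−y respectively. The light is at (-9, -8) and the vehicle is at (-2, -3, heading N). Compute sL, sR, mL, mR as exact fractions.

left sensor world pos  = (-3, 0); dL² = 100
right sensor world pos = (-1, 0); dR² = 128
sL = 90/100 = 9/10
sR = 90/128 = 45/64
mL = 0·sL + -1/2·sR = -45/128
mR = -1·sL + 0·sR = -9/10

9/10 45/64 -45/128 -9/10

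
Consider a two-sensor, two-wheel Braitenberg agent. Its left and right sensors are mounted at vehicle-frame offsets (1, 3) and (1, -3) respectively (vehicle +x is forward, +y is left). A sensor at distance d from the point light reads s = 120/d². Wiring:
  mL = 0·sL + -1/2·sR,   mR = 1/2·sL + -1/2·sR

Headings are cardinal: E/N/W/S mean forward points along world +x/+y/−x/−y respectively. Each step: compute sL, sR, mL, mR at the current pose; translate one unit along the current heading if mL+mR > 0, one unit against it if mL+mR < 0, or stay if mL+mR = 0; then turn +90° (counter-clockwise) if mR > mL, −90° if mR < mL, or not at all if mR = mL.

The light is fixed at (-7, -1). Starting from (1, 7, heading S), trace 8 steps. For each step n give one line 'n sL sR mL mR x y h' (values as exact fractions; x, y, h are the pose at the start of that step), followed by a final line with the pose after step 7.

n=0: pose=(1,7,S); sL=12/17, sR=60/37; mL=-30/37, mR=-288/629; mL+mR=-798/629 → advance -1; mR−mL=6/17 → turn +1·90°
n=1: pose=(1,8,E); sL=8/15, sR=40/39; mL=-20/39, mR=-16/65; mL+mR=-148/195 → advance -1; mR−mL=4/15 → turn +1·90°
n=2: pose=(0,8,N); sL=30/29, sR=3/5; mL=-3/10, mR=63/290; mL+mR=-12/145 → advance -1; mR−mL=15/29 → turn +1·90°
n=3: pose=(0,7,W); sL=120/61, sR=120/157; mL=-60/157, mR=5760/9577; mL+mR=2100/9577 → advance +1; mR−mL=60/61 → turn +1·90°
n=4: pose=(-1,7,S); sL=12/13, sR=60/29; mL=-30/29, mR=-216/377; mL+mR=-606/377 → advance -1; mR−mL=6/13 → turn +1·90°
n=5: pose=(-1,8,E); sL=120/193, sR=24/17; mL=-12/17, mR=-1296/3281; mL+mR=-3612/3281 → advance -1; mR−mL=60/193 → turn +1·90°
n=6: pose=(-2,8,N); sL=15/13, sR=30/41; mL=-15/41, mR=225/1066; mL+mR=-165/1066 → advance -1; mR−mL=15/26 → turn +1·90°
n=7: pose=(-2,7,W); sL=120/41, sR=120/137; mL=-60/137, mR=5760/5617; mL+mR=3300/5617 → advance +1; mR−mL=60/41 → turn +1·90°

0 12/17 60/37 -30/37 -288/629 1 7 S
1 8/15 40/39 -20/39 -16/65 1 8 E
2 30/29 3/5 -3/10 63/290 0 8 N
3 120/61 120/157 -60/157 5760/9577 0 7 W
4 12/13 60/29 -30/29 -216/377 -1 7 S
5 120/193 24/17 -12/17 -1296/3281 -1 8 E
6 15/13 30/41 -15/41 225/1066 -2 8 N
7 120/41 120/137 -60/137 5760/5617 -2 7 W
final -3 7 S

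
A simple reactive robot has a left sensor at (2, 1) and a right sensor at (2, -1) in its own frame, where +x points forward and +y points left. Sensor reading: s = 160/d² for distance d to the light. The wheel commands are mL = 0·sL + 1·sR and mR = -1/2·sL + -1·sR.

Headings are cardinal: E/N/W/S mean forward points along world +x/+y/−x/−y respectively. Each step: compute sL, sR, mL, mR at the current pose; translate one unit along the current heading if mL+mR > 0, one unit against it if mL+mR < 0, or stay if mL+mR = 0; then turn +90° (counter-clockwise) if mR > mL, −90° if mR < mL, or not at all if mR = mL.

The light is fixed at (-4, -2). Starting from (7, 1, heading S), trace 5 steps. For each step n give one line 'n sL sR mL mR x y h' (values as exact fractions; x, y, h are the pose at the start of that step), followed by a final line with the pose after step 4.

n=0: pose=(7,1,S); sL=32/29, sR=160/101; mL=160/101, mR=-6256/2929; mL+mR=-16/29 → advance -1; mR−mL=-10896/2929 → turn -1·90°
n=1: pose=(7,2,W); sL=16/9, sR=80/53; mL=80/53, mR=-1144/477; mL+mR=-8/9 → advance -1; mR−mL=-1864/477 → turn -1·90°
n=2: pose=(8,2,N); sL=160/157, sR=32/41; mL=32/41, mR=-8304/6437; mL+mR=-80/157 → advance -1; mR−mL=-13328/6437 → turn -1·90°
n=3: pose=(8,1,E); sL=40/53, sR=4/5; mL=4/5, mR=-312/265; mL+mR=-20/53 → advance -1; mR−mL=-524/265 → turn -1·90°
n=4: pose=(7,1,S); sL=32/29, sR=160/101; mL=160/101, mR=-6256/2929; mL+mR=-16/29 → advance -1; mR−mL=-10896/2929 → turn -1·90°

0 32/29 160/101 160/101 -6256/2929 7 1 S
1 16/9 80/53 80/53 -1144/477 7 2 W
2 160/157 32/41 32/41 -8304/6437 8 2 N
3 40/53 4/5 4/5 -312/265 8 1 E
4 32/29 160/101 160/101 -6256/2929 7 1 S
final 7 2 W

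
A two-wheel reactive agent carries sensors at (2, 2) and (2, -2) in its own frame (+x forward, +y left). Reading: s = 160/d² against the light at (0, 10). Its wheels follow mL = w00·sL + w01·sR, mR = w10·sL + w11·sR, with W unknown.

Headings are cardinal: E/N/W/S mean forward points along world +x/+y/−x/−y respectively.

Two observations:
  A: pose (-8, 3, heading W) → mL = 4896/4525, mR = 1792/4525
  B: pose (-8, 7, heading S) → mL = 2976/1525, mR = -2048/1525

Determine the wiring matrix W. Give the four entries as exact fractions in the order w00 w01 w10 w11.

obs A: pose=(-8,3,W) → sL=160/181, sR=32/25, mL=4896/4525, mR=1792/4525
obs B: pose=(-8,7,S) → sL=160/61, sR=32/25, mL=2976/1525, mR=-2048/1525
sensor matrix S = [[160/181, 32/25], [160/61, 32/25]]; det S = -24576/11041
solve [mL_A; mL_B] = S·[w00; w01] and [mR_A; mR_B] = S·[w10; w11]:
  w00 = 1/2, w01 = 1/2, w10 = -1, w11 = 1

1/2 1/2 -1 1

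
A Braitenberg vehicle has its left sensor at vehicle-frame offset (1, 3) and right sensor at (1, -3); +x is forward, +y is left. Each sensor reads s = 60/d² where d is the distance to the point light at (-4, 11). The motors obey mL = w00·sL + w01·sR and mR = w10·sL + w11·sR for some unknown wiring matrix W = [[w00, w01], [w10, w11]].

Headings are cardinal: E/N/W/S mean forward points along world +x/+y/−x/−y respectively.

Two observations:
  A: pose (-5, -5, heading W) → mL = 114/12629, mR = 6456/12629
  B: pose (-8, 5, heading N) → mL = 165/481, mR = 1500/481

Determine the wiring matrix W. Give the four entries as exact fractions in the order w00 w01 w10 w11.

-1 1/2 1 1

obs A: pose=(-5,-5,W) → sL=12/73, sR=60/173, mL=114/12629, mR=6456/12629
obs B: pose=(-8,5,N) → sL=30/37, sR=30/13, mL=165/481, mR=1500/481
sensor matrix S = [[12/73, 60/173], [30/37, 30/13]]; det S = 596160/6074549
solve [mL_A; mL_B] = S·[w00; w01] and [mR_A; mR_B] = S·[w10; w11]:
  w00 = -1, w01 = 1/2, w10 = 1, w11 = 1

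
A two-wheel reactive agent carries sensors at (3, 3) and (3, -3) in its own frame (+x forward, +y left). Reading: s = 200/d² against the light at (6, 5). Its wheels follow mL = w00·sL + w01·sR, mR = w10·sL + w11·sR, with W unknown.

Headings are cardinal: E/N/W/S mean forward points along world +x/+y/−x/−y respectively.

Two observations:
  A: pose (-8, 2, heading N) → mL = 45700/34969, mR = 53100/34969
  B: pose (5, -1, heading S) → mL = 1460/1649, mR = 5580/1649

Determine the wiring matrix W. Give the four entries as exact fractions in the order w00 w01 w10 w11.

-1/2 1 1 1/2

obs A: pose=(-8,2,N) → sL=200/289, sR=200/121, mL=45700/34969, mR=53100/34969
obs B: pose=(5,-1,S) → sL=40/17, sR=200/97, mL=1460/1649, mR=5580/1649
sensor matrix S = [[200/289, 200/121], [40/17, 200/97]]; det S = -8352000/3391993
solve [mL_A; mL_B] = S·[w00; w01] and [mR_A; mR_B] = S·[w10; w11]:
  w00 = -1/2, w01 = 1, w10 = 1, w11 = 1/2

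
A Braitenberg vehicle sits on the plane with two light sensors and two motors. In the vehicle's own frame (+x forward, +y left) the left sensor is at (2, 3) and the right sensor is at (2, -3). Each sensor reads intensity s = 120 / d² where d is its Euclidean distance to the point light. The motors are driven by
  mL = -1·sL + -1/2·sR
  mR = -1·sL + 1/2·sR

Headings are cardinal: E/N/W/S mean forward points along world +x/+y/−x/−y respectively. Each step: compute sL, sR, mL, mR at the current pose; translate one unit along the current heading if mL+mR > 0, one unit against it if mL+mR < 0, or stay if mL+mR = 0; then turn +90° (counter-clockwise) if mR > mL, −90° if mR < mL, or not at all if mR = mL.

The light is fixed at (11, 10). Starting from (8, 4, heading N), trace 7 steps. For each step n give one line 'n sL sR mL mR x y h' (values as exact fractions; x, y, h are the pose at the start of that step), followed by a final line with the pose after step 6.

n=0: pose=(8,4,N); sL=30/13, sR=15/2; mL=-315/52, mR=75/52; mL+mR=-60/13 → advance -1; mR−mL=15/2 → turn +1·90°
n=1: pose=(8,3,W); sL=24/25, sR=120/41; mL=-2484/1025, mR=516/1025; mL+mR=-48/25 → advance -1; mR−mL=120/41 → turn +1·90°
n=2: pose=(9,3,S); sL=60/41, sR=60/53; mL=-4410/2173, mR=-1950/2173; mL+mR=-120/41 → advance -1; mR−mL=60/53 → turn +1·90°
n=3: pose=(9,4,E); sL=40/3, sR=40/27; mL=-380/27, mR=-340/27; mL+mR=-80/3 → advance -1; mR−mL=40/27 → turn +1·90°
n=4: pose=(8,4,N); sL=30/13, sR=15/2; mL=-315/52, mR=75/52; mL+mR=-60/13 → advance -1; mR−mL=15/2 → turn +1·90°
n=5: pose=(8,3,W); sL=24/25, sR=120/41; mL=-2484/1025, mR=516/1025; mL+mR=-48/25 → advance -1; mR−mL=120/41 → turn +1·90°
n=6: pose=(9,3,S); sL=60/41, sR=60/53; mL=-4410/2173, mR=-1950/2173; mL+mR=-120/41 → advance -1; mR−mL=60/53 → turn +1·90°

0 30/13 15/2 -315/52 75/52 8 4 N
1 24/25 120/41 -2484/1025 516/1025 8 3 W
2 60/41 60/53 -4410/2173 -1950/2173 9 3 S
3 40/3 40/27 -380/27 -340/27 9 4 E
4 30/13 15/2 -315/52 75/52 8 4 N
5 24/25 120/41 -2484/1025 516/1025 8 3 W
6 60/41 60/53 -4410/2173 -1950/2173 9 3 S
final 9 4 E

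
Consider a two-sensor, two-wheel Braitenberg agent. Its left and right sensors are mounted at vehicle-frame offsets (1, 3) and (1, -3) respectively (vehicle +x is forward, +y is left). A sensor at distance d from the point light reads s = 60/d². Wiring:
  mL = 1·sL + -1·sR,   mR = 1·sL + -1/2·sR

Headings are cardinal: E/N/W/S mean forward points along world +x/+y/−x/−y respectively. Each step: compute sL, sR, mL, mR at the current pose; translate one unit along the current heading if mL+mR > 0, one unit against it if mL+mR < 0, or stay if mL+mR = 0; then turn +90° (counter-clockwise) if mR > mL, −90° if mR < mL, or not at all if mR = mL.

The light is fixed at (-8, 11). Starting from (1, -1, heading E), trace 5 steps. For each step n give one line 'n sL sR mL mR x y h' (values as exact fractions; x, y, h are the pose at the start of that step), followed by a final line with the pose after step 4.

0 60/181 12/65 1728/11765 2814/11765 1 -1 E
1 6/17 6/29 72/493 123/493 2 -1 N
2 60/277 12/29 -1584/8033 78/8033 2 0 W
3 3/17 15/52 -99/884 57/1768 3 0 S
4 60/193 60/313 7200/60409 12990/60409 3 1 E
final 4 1 N

n=0: pose=(1,-1,E); sL=60/181, sR=12/65; mL=1728/11765, mR=2814/11765; mL+mR=4542/11765 → advance +1; mR−mL=6/65 → turn +1·90°
n=1: pose=(2,-1,N); sL=6/17, sR=6/29; mL=72/493, mR=123/493; mL+mR=195/493 → advance +1; mR−mL=3/29 → turn +1·90°
n=2: pose=(2,0,W); sL=60/277, sR=12/29; mL=-1584/8033, mR=78/8033; mL+mR=-1506/8033 → advance -1; mR−mL=6/29 → turn +1·90°
n=3: pose=(3,0,S); sL=3/17, sR=15/52; mL=-99/884, mR=57/1768; mL+mR=-141/1768 → advance -1; mR−mL=15/104 → turn +1·90°
n=4: pose=(3,1,E); sL=60/193, sR=60/313; mL=7200/60409, mR=12990/60409; mL+mR=20190/60409 → advance +1; mR−mL=30/313 → turn +1·90°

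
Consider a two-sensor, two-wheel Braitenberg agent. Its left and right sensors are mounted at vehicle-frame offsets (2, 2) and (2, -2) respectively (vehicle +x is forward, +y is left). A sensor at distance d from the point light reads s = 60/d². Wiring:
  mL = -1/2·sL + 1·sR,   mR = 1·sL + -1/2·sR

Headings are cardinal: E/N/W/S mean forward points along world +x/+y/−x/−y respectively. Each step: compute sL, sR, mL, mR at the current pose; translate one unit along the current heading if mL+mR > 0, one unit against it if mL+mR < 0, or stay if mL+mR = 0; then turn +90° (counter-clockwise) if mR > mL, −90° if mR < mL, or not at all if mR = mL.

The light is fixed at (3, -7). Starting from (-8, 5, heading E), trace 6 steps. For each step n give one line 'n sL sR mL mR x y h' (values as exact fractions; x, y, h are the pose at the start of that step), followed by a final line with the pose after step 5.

n=0: pose=(-8,5,E); sL=60/277, sR=60/181; mL=11190/50137, mR=2550/50137; mL+mR=13740/50137 → advance +1; mR−mL=-8640/50137 → turn -1·90°
n=1: pose=(-7,5,S); sL=15/41, sR=15/61; mL=315/5002, mR=1215/5002; mL+mR=765/2501 → advance +1; mR−mL=450/2501 → turn +1·90°
n=2: pose=(-7,4,E); sL=60/233, sR=12/29; mL=1926/6757, mR=342/6757; mL+mR=2268/6757 → advance +1; mR−mL=-1584/6757 → turn -1·90°
n=3: pose=(-6,4,S); sL=6/13, sR=30/101; mL=87/1313, mR=411/1313; mL+mR=498/1313 → advance +1; mR−mL=324/1313 → turn +1·90°
n=4: pose=(-6,3,E); sL=60/193, sR=60/113; mL=8190/21809, mR=990/21809; mL+mR=9180/21809 → advance +1; mR−mL=-7200/21809 → turn -1·90°
n=5: pose=(-5,3,S); sL=3/5, sR=15/41; mL=27/410, mR=171/410; mL+mR=99/205 → advance +1; mR−mL=72/205 → turn +1·90°

0 60/277 60/181 11190/50137 2550/50137 -8 5 E
1 15/41 15/61 315/5002 1215/5002 -7 5 S
2 60/233 12/29 1926/6757 342/6757 -7 4 E
3 6/13 30/101 87/1313 411/1313 -6 4 S
4 60/193 60/113 8190/21809 990/21809 -6 3 E
5 3/5 15/41 27/410 171/410 -5 3 S
final -5 2 E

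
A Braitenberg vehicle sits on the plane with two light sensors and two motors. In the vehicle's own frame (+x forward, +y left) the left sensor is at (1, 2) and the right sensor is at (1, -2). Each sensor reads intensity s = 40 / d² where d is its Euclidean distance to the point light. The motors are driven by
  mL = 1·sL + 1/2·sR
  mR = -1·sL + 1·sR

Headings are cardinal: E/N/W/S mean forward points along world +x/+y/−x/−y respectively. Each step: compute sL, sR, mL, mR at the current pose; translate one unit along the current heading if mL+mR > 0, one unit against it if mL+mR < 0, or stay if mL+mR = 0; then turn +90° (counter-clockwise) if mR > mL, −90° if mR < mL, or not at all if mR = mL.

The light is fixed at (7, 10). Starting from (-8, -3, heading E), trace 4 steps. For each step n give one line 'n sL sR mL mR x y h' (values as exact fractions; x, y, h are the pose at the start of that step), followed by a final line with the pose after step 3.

0 40/317 40/421 23180/133457 -4160/133457 -8 -3 E
1 2/17 10/113 311/1921 -56/1921 -7 -3 S
2 40/481 40/369 24380/177489 4480/177489 -7 -4 W
3 20/229 20/169 5670/38701 1200/38701 -8 -4 N
final -8 -3 E

n=0: pose=(-8,-3,E); sL=40/317, sR=40/421; mL=23180/133457, mR=-4160/133457; mL+mR=60/421 → advance +1; mR−mL=-27340/133457 → turn -1·90°
n=1: pose=(-7,-3,S); sL=2/17, sR=10/113; mL=311/1921, mR=-56/1921; mL+mR=15/113 → advance +1; mR−mL=-367/1921 → turn -1·90°
n=2: pose=(-7,-4,W); sL=40/481, sR=40/369; mL=24380/177489, mR=4480/177489; mL+mR=20/123 → advance +1; mR−mL=-19900/177489 → turn -1·90°
n=3: pose=(-8,-4,N); sL=20/229, sR=20/169; mL=5670/38701, mR=1200/38701; mL+mR=30/169 → advance +1; mR−mL=-4470/38701 → turn -1·90°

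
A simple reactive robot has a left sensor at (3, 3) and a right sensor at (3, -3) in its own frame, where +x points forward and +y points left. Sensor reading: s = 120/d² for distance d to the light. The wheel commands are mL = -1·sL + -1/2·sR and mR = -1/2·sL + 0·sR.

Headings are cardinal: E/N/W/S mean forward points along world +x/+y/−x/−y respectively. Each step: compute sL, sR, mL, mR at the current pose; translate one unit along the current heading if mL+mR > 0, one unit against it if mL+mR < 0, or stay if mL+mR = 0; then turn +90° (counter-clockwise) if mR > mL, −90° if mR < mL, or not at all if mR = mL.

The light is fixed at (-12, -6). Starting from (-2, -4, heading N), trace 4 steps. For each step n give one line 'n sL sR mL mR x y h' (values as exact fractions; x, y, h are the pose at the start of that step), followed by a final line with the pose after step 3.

n=0: pose=(-2,-4,N); sL=60/37, sR=60/97; mL=-6930/3589, mR=-30/37; mL+mR=-9840/3589 → advance -1; mR−mL=4020/3589 → turn +1·90°
n=1: pose=(-2,-5,W); sL=120/53, sR=24/13; mL=-2196/689, mR=-60/53; mL+mR=-2976/689 → advance -1; mR−mL=1416/689 → turn +1·90°
n=2: pose=(-1,-5,S); sL=3/5, sR=30/17; mL=-126/85, mR=-3/10; mL+mR=-303/170 → advance -1; mR−mL=201/170 → turn +1·90°
n=3: pose=(-1,-4,E); sL=120/221, sR=120/197; mL=-36900/43537, mR=-60/221; mL+mR=-48720/43537 → advance -1; mR−mL=25080/43537 → turn +1·90°

0 60/37 60/97 -6930/3589 -30/37 -2 -4 N
1 120/53 24/13 -2196/689 -60/53 -2 -5 W
2 3/5 30/17 -126/85 -3/10 -1 -5 S
3 120/221 120/197 -36900/43537 -60/221 -1 -4 E
final -2 -4 N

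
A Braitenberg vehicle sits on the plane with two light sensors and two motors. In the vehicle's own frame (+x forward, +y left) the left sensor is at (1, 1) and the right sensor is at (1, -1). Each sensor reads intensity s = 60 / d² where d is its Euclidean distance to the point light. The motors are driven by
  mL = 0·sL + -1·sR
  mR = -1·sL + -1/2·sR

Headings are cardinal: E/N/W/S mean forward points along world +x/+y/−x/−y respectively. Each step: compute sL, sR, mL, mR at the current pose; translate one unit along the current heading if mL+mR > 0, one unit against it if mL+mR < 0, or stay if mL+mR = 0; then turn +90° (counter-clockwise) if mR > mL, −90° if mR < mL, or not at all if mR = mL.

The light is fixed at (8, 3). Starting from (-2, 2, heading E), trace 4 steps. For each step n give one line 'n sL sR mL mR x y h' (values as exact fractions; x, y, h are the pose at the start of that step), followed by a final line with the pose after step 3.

n=0: pose=(-2,2,E); sL=20/27, sR=12/17; mL=-12/17, mR=-502/459; mL+mR=-826/459 → advance -1; mR−mL=-178/459 → turn -1·90°
n=1: pose=(-3,2,S); sL=15/26, sR=15/37; mL=-15/37, mR=-375/481; mL+mR=-570/481 → advance -1; mR−mL=-180/481 → turn -1·90°
n=2: pose=(-3,3,W); sL=12/29, sR=12/29; mL=-12/29, mR=-18/29; mL+mR=-30/29 → advance -1; mR−mL=-6/29 → turn -1·90°
n=3: pose=(-2,3,N); sL=30/61, sR=30/41; mL=-30/41, mR=-2145/2501; mL+mR=-3975/2501 → advance -1; mR−mL=-315/2501 → turn -1·90°

0 20/27 12/17 -12/17 -502/459 -2 2 E
1 15/26 15/37 -15/37 -375/481 -3 2 S
2 12/29 12/29 -12/29 -18/29 -3 3 W
3 30/61 30/41 -30/41 -2145/2501 -2 3 N
final -2 2 E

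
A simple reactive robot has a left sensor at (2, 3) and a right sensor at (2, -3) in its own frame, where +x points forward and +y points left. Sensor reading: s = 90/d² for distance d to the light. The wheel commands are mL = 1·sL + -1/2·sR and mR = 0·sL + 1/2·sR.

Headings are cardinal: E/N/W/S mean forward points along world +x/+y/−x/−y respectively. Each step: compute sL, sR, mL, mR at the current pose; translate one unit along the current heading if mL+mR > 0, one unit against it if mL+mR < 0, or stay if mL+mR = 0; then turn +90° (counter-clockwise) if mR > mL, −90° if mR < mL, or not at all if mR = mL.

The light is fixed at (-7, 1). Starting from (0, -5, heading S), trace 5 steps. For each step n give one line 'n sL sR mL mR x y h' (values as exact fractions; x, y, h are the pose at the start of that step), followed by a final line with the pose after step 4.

0 45/82 9/8 -9/656 9/16 0 -5 S
1 90/97 90/181 11925/17557 45/181 0 -6 E
2 45/101 45/53 225/10706 45/106 1 -6 S
3 18/25 90/221 2853/5525 45/221 1 -7 E
4 45/122 45/68 315/8296 45/136 2 -7 S
final 2 -8 E

n=0: pose=(0,-5,S); sL=45/82, sR=9/8; mL=-9/656, mR=9/16; mL+mR=45/82 → advance +1; mR−mL=189/328 → turn +1·90°
n=1: pose=(0,-6,E); sL=90/97, sR=90/181; mL=11925/17557, mR=45/181; mL+mR=90/97 → advance +1; mR−mL=-7560/17557 → turn -1·90°
n=2: pose=(1,-6,S); sL=45/101, sR=45/53; mL=225/10706, mR=45/106; mL+mR=45/101 → advance +1; mR−mL=2160/5353 → turn +1·90°
n=3: pose=(1,-7,E); sL=18/25, sR=90/221; mL=2853/5525, mR=45/221; mL+mR=18/25 → advance +1; mR−mL=-1728/5525 → turn -1·90°
n=4: pose=(2,-7,S); sL=45/122, sR=45/68; mL=315/8296, mR=45/136; mL+mR=45/122 → advance +1; mR−mL=1215/4148 → turn +1·90°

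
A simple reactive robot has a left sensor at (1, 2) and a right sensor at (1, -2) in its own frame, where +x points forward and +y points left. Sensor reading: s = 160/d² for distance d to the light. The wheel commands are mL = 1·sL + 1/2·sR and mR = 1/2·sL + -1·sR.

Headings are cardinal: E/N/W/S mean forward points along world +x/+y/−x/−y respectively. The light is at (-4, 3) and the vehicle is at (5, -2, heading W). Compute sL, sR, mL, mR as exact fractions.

160/113 160/73 20720/8249 -12240/8249

left sensor world pos  = (4, -4); dL² = 113
right sensor world pos = (4, 0); dR² = 73
sL = 160/113 = 160/113
sR = 160/73 = 160/73
mL = 1·sL + 1/2·sR = 20720/8249
mR = 1/2·sL + -1·sR = -12240/8249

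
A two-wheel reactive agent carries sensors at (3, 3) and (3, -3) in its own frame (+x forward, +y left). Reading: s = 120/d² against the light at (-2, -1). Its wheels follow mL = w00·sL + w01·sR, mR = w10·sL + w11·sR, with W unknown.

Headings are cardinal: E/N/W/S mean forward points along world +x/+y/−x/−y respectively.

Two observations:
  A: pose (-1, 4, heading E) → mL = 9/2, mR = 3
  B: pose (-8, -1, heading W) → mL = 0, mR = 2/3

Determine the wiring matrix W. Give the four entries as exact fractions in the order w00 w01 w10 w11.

-1 1 0 1/2

obs A: pose=(-1,4,E) → sL=3/2, sR=6, mL=9/2, mR=3
obs B: pose=(-8,-1,W) → sL=4/3, sR=4/3, mL=0, mR=2/3
sensor matrix S = [[3/2, 6], [4/3, 4/3]]; det S = -6
solve [mL_A; mL_B] = S·[w00; w01] and [mR_A; mR_B] = S·[w10; w11]:
  w00 = -1, w01 = 1, w10 = 0, w11 = 1/2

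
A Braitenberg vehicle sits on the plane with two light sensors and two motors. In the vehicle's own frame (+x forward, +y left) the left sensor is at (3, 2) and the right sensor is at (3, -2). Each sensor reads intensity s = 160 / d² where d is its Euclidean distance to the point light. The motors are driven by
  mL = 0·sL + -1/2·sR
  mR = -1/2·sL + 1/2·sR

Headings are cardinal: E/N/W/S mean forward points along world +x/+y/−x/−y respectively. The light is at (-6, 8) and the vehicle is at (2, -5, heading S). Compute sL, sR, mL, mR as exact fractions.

left sensor world pos  = (4, -8); dL² = 356
right sensor world pos = (0, -8); dR² = 292
sL = 160/356 = 40/89
sR = 160/292 = 40/73
mL = 0·sL + -1/2·sR = -20/73
mR = -1/2·sL + 1/2·sR = 320/6497

40/89 40/73 -20/73 320/6497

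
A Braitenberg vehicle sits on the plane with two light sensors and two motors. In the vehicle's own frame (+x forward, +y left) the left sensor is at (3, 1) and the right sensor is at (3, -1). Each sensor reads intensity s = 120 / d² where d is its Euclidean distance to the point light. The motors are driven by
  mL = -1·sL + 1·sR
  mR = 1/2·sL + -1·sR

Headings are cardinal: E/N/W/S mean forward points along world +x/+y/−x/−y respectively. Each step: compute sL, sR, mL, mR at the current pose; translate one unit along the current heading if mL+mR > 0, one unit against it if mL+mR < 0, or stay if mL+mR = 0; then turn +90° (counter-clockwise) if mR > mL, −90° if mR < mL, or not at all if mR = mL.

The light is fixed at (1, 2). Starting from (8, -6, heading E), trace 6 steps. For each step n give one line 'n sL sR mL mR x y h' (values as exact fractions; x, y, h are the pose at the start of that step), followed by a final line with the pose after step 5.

0 120/149 120/181 -3840/26969 -7020/26969 8 -6 E
1 12/17 60/73 144/1241 -582/1241 7 -6 S
2 120/73 8/3 224/219 -404/219 7 -5 W
3 30/13 3/2 -21/26 -9/26 8 -5 N
4 120/97 24/13 768/1261 -1548/1261 8 -6 W
5 60/37 60/53 -960/1961 -630/1961 9 -6 N
final 9 -7 W

n=0: pose=(8,-6,E); sL=120/149, sR=120/181; mL=-3840/26969, mR=-7020/26969; mL+mR=-60/149 → advance -1; mR−mL=-3180/26969 → turn -1·90°
n=1: pose=(7,-6,S); sL=12/17, sR=60/73; mL=144/1241, mR=-582/1241; mL+mR=-6/17 → advance -1; mR−mL=-726/1241 → turn -1·90°
n=2: pose=(7,-5,W); sL=120/73, sR=8/3; mL=224/219, mR=-404/219; mL+mR=-60/73 → advance -1; mR−mL=-628/219 → turn -1·90°
n=3: pose=(8,-5,N); sL=30/13, sR=3/2; mL=-21/26, mR=-9/26; mL+mR=-15/13 → advance -1; mR−mL=6/13 → turn +1·90°
n=4: pose=(8,-6,W); sL=120/97, sR=24/13; mL=768/1261, mR=-1548/1261; mL+mR=-60/97 → advance -1; mR−mL=-2316/1261 → turn -1·90°
n=5: pose=(9,-6,N); sL=60/37, sR=60/53; mL=-960/1961, mR=-630/1961; mL+mR=-30/37 → advance -1; mR−mL=330/1961 → turn +1·90°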